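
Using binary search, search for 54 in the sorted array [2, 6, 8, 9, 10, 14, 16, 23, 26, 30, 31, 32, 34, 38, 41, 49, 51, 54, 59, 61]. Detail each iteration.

Binary search for 54 in [2, 6, 8, 9, 10, 14, 16, 23, 26, 30, 31, 32, 34, 38, 41, 49, 51, 54, 59, 61]:

lo=0, hi=19, mid=9, arr[mid]=30 -> 30 < 54, search right half
lo=10, hi=19, mid=14, arr[mid]=41 -> 41 < 54, search right half
lo=15, hi=19, mid=17, arr[mid]=54 -> Found target at index 17!

Binary search finds 54 at index 17 after 3 comparisons. The search repeatedly halves the search space by comparing with the middle element.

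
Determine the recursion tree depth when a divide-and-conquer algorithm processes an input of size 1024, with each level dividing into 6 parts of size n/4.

For divide and conquer with division factor 4:

Problem sizes at each level:
Level 0: 1024
Level 1: 256
Level 2: 64
Level 3: 16
Level 4: 4
Level 5: 1

The root is level 0 and the size-1 base case is level 5 (the tree spans levels 0 through 5, i.e. 6 levels counting the root), so the depth is the number of divisions: log_4(1024) = 5

The recursion tree depth is log_4(1024) = 5. At each level, the problem size is divided by 4, so it takes 5 divisions to reduce to a base case of size 1. The algorithm makes 6 recursive calls at each level.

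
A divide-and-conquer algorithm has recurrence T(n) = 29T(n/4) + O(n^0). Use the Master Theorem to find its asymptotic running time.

Master Theorem for T(n) = 29T(n/4) + O(n^0):

a = 29, b = 4, c = 0
log_b(a) = log_4(29) = 2.4290

Case 1: c = 0 < log_4(29) = 2.4290
T(n) = O(n^(log_4 29))

For T(n) = 29T(n/4) + O(n^0): log_4(29) = 2.4290. This is Case 1 of the Master Theorem (c < log_b(a), work dominated by leaves), giving O(n^(log_4 29)).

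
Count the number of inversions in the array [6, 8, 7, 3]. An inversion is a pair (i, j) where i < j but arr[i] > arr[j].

Finding inversions in [6, 8, 7, 3]:

(0, 3): arr[0]=6 > arr[3]=3
(1, 2): arr[1]=8 > arr[2]=7
(1, 3): arr[1]=8 > arr[3]=3
(2, 3): arr[2]=7 > arr[3]=3

Total inversions: 4

The array has 4 inversion(s): (0,3), (1,2), (1,3), (2,3). Each pair (i,j) satisfies i < j and arr[i] > arr[j].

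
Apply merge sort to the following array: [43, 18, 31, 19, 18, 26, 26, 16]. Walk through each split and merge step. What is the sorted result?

Merge sort trace:

Split: [43, 18, 31, 19, 18, 26, 26, 16] -> [43, 18, 31, 19] and [18, 26, 26, 16]
  Split: [43, 18, 31, 19] -> [43, 18] and [31, 19]
    Split: [43, 18] -> [43] and [18]
    Merge: [43] + [18] -> [18, 43]
    Split: [31, 19] -> [31] and [19]
    Merge: [31] + [19] -> [19, 31]
  Merge: [18, 43] + [19, 31] -> [18, 19, 31, 43]
  Split: [18, 26, 26, 16] -> [18, 26] and [26, 16]
    Split: [18, 26] -> [18] and [26]
    Merge: [18] + [26] -> [18, 26]
    Split: [26, 16] -> [26] and [16]
    Merge: [26] + [16] -> [16, 26]
  Merge: [18, 26] + [16, 26] -> [16, 18, 26, 26]
Merge: [18, 19, 31, 43] + [16, 18, 26, 26] -> [16, 18, 18, 19, 26, 26, 31, 43]

Final sorted array: [16, 18, 18, 19, 26, 26, 31, 43]

The merge sort proceeds by recursively splitting the array and merging sorted halves.
After all merges, the sorted array is [16, 18, 18, 19, 26, 26, 31, 43].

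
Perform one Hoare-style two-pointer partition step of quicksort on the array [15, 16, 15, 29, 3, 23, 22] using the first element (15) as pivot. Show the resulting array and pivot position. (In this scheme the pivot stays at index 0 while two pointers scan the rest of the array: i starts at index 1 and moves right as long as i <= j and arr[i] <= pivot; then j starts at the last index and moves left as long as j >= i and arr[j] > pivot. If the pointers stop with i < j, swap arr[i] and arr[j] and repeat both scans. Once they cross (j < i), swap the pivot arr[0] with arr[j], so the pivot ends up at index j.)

Hoare-style two-pointer partition with pivot = 15:

Initial array: [15, 16, 15, 29, 3, 23, 22]

Pointers start at i = 1, j = 6.
i stops at index 1 (arr[1]=16 > 15), j stops at index 4 (arr[4]=3 <= 15): swap arr[1] and arr[4], array becomes [15, 3, 15, 29, 16, 23, 22]
i ends at 3, j ends at 2: the pointers have crossed (j < i), so scanning stops.

Swap pivot arr[0] with arr[2] to place pivot at position 2: [15, 3, 15, 29, 16, 23, 22]
Pivot position: 2

After partitioning with pivot 15, the array becomes [15, 3, 15, 29, 16, 23, 22]. The pivot is placed at index 2. All elements to the left of the pivot are <= 15, and all elements to the right are > 15.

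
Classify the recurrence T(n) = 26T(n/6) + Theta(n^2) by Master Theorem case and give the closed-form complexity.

Master Theorem for T(n) = 26T(n/6) + O(n^2):

a = 26, b = 6, c = 2
log_b(a) = log_6(26) = 1.8184

Case 3: c = 2 > log_6(26) = 1.8184
T(n) = O(n^2) = O(n^2)

For T(n) = 26T(n/6) + O(n^2): log_6(26) = 1.8184. This is Case 3 of the Master Theorem (c > log_b(a), work dominated by root), giving O(n^2).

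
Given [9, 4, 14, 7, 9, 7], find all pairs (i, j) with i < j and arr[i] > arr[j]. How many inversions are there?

Finding inversions in [9, 4, 14, 7, 9, 7]:

(0, 1): arr[0]=9 > arr[1]=4
(0, 3): arr[0]=9 > arr[3]=7
(0, 5): arr[0]=9 > arr[5]=7
(2, 3): arr[2]=14 > arr[3]=7
(2, 4): arr[2]=14 > arr[4]=9
(2, 5): arr[2]=14 > arr[5]=7
(4, 5): arr[4]=9 > arr[5]=7

Total inversions: 7

The array has 7 inversion(s): (0,1), (0,3), (0,5), (2,3), (2,4), (2,5), (4,5). Each pair (i,j) satisfies i < j and arr[i] > arr[j].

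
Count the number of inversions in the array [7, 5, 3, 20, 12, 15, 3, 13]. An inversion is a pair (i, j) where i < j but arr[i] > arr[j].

Finding inversions in [7, 5, 3, 20, 12, 15, 3, 13]:

(0, 1): arr[0]=7 > arr[1]=5
(0, 2): arr[0]=7 > arr[2]=3
(0, 6): arr[0]=7 > arr[6]=3
(1, 2): arr[1]=5 > arr[2]=3
(1, 6): arr[1]=5 > arr[6]=3
(3, 4): arr[3]=20 > arr[4]=12
(3, 5): arr[3]=20 > arr[5]=15
(3, 6): arr[3]=20 > arr[6]=3
(3, 7): arr[3]=20 > arr[7]=13
(4, 6): arr[4]=12 > arr[6]=3
(5, 6): arr[5]=15 > arr[6]=3
(5, 7): arr[5]=15 > arr[7]=13

Total inversions: 12

The array has 12 inversion(s): (0,1), (0,2), (0,6), (1,2), (1,6), (3,4), (3,5), (3,6), (3,7), (4,6), (5,6), (5,7). Each pair (i,j) satisfies i < j and arr[i] > arr[j].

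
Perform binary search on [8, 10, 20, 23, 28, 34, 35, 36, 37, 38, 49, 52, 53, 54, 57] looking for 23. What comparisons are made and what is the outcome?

Binary search for 23 in [8, 10, 20, 23, 28, 34, 35, 36, 37, 38, 49, 52, 53, 54, 57]:

lo=0, hi=14, mid=7, arr[mid]=36 -> 36 > 23, search left half
lo=0, hi=6, mid=3, arr[mid]=23 -> Found target at index 3!

Binary search finds 23 at index 3 after 2 comparisons. The search repeatedly halves the search space by comparing with the middle element.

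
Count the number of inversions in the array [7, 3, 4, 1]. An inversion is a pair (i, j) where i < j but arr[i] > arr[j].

Finding inversions in [7, 3, 4, 1]:

(0, 1): arr[0]=7 > arr[1]=3
(0, 2): arr[0]=7 > arr[2]=4
(0, 3): arr[0]=7 > arr[3]=1
(1, 3): arr[1]=3 > arr[3]=1
(2, 3): arr[2]=4 > arr[3]=1

Total inversions: 5

The array has 5 inversion(s): (0,1), (0,2), (0,3), (1,3), (2,3). Each pair (i,j) satisfies i < j and arr[i] > arr[j].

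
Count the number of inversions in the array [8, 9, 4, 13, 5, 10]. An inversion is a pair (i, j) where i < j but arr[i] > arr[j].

Finding inversions in [8, 9, 4, 13, 5, 10]:

(0, 2): arr[0]=8 > arr[2]=4
(0, 4): arr[0]=8 > arr[4]=5
(1, 2): arr[1]=9 > arr[2]=4
(1, 4): arr[1]=9 > arr[4]=5
(3, 4): arr[3]=13 > arr[4]=5
(3, 5): arr[3]=13 > arr[5]=10

Total inversions: 6

The array has 6 inversion(s): (0,2), (0,4), (1,2), (1,4), (3,4), (3,5). Each pair (i,j) satisfies i < j and arr[i] > arr[j].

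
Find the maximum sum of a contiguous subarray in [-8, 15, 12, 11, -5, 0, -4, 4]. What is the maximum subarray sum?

Using Kadane's algorithm on [-8, 15, 12, 11, -5, 0, -4, 4]:

Scanning through the array:
Position 1 (value 15): max_ending_here = 15, max_so_far = 15
Position 2 (value 12): max_ending_here = 27, max_so_far = 27
Position 3 (value 11): max_ending_here = 38, max_so_far = 38
Position 4 (value -5): max_ending_here = 33, max_so_far = 38
Position 5 (value 0): max_ending_here = 33, max_so_far = 38
Position 6 (value -4): max_ending_here = 29, max_so_far = 38
Position 7 (value 4): max_ending_here = 33, max_so_far = 38

Maximum subarray: [15, 12, 11]
Maximum sum: 38

The maximum subarray is [15, 12, 11] with sum 38. This subarray runs from index 1 to index 3.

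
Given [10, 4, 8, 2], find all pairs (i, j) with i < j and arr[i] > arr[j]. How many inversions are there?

Finding inversions in [10, 4, 8, 2]:

(0, 1): arr[0]=10 > arr[1]=4
(0, 2): arr[0]=10 > arr[2]=8
(0, 3): arr[0]=10 > arr[3]=2
(1, 3): arr[1]=4 > arr[3]=2
(2, 3): arr[2]=8 > arr[3]=2

Total inversions: 5

The array has 5 inversion(s): (0,1), (0,2), (0,3), (1,3), (2,3). Each pair (i,j) satisfies i < j and arr[i] > arr[j].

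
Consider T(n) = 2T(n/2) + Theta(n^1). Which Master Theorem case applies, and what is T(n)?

Master Theorem for T(n) = 2T(n/2) + O(n^1):

a = 2, b = 2, c = 1
log_b(a) = log_2(2) = 1.0000

Case 2: c = 1 = log_2(2) = 1.0000
T(n) = O(n^1 log n) = O(n log n)

For T(n) = 2T(n/2) + O(n^1): log_2(2) = 1.0000. This is Case 2 of the Master Theorem (c = log_b(a), equal work at all levels), giving O(n log n).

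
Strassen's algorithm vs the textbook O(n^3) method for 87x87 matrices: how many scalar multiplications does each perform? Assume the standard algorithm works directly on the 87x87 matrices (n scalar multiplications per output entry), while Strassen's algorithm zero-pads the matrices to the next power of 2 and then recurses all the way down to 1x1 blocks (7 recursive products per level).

Matrix multiplication for 87x87 matrices:

Strassen's algorithm requires power-of-2 dimensions. Pad 87x87 to 128x128 (next power of 2).

Standard algorithm: 87^3 = 658503 multiplications
Strassen's algorithm: 7^(log2(128)) = 7^7 = 823543 multiplications
Difference: 658503 - 823543 = -165040 (Strassen uses MORE here due to padding overhead — for small or just-over-power-of-2 n, padding can outweigh the per-level savings)

Standard: 658503 multiplications (87^3). Strassen: 823543 multiplications (7^7, after padding to 128x128). Strassen reduces 8 recursive multiplications to 7 at each level.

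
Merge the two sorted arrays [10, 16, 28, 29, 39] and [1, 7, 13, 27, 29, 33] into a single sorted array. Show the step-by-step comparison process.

Merging process:

Compare 10 vs 1: take 1 from right. Merged: [1]
Compare 10 vs 7: take 7 from right. Merged: [1, 7]
Compare 10 vs 13: take 10 from left. Merged: [1, 7, 10]
Compare 16 vs 13: take 13 from right. Merged: [1, 7, 10, 13]
Compare 16 vs 27: take 16 from left. Merged: [1, 7, 10, 13, 16]
Compare 28 vs 27: take 27 from right. Merged: [1, 7, 10, 13, 16, 27]
Compare 28 vs 29: take 28 from left. Merged: [1, 7, 10, 13, 16, 27, 28]
Compare 29 vs 29: take 29 from left. Merged: [1, 7, 10, 13, 16, 27, 28, 29]
Compare 39 vs 29: take 29 from right. Merged: [1, 7, 10, 13, 16, 27, 28, 29, 29]
Compare 39 vs 33: take 33 from right. Merged: [1, 7, 10, 13, 16, 27, 28, 29, 29, 33]
Append remaining from left: [39]. Merged: [1, 7, 10, 13, 16, 27, 28, 29, 29, 33, 39]

Final merged array: [1, 7, 10, 13, 16, 27, 28, 29, 29, 33, 39]
Total comparisons: 10

The merged array is [1, 7, 10, 13, 16, 27, 28, 29, 29, 33, 39], requiring 10 comparisons. The merge step runs in O(n) time where n is the total number of elements.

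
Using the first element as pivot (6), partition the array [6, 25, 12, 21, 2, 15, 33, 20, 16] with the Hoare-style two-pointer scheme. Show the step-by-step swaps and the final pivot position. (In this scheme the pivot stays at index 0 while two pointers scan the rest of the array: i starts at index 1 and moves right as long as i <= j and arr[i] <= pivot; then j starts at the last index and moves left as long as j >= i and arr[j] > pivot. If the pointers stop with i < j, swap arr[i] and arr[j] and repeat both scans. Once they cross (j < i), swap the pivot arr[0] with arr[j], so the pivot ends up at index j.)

Hoare-style two-pointer partition with pivot = 6:

Initial array: [6, 25, 12, 21, 2, 15, 33, 20, 16]

Pointers start at i = 1, j = 8.
i stops at index 1 (arr[1]=25 > 6), j stops at index 4 (arr[4]=2 <= 6): swap arr[1] and arr[4], array becomes [6, 2, 12, 21, 25, 15, 33, 20, 16]
i ends at 2, j ends at 1: the pointers have crossed (j < i), so scanning stops.

Swap pivot arr[0] with arr[1] to place pivot at position 1: [2, 6, 12, 21, 25, 15, 33, 20, 16]
Pivot position: 1

After partitioning with pivot 6, the array becomes [2, 6, 12, 21, 25, 15, 33, 20, 16]. The pivot is placed at index 1. All elements to the left of the pivot are <= 6, and all elements to the right are > 6.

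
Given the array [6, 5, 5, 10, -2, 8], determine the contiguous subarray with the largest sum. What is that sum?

Using Kadane's algorithm on [6, 5, 5, 10, -2, 8]:

Scanning through the array:
Position 1 (value 5): max_ending_here = 11, max_so_far = 11
Position 2 (value 5): max_ending_here = 16, max_so_far = 16
Position 3 (value 10): max_ending_here = 26, max_so_far = 26
Position 4 (value -2): max_ending_here = 24, max_so_far = 26
Position 5 (value 8): max_ending_here = 32, max_so_far = 32

Maximum subarray: [6, 5, 5, 10, -2, 8]
Maximum sum: 32

The maximum subarray is [6, 5, 5, 10, -2, 8] with sum 32. This subarray runs from index 0 to index 5.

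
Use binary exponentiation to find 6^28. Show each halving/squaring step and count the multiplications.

Computing 6^28 by squaring (build up from 6^1; each line after the first costs one multiplication):

6^1 = 6
6^2 = (6^1)^2 = 6^2 = 36
6^3 = 6 * 6^2 = 6 * 36 = 216
6^6 = (6^3)^2 = 216^2 = 46656
6^7 = 6 * 6^6 = 6 * 46656 = 279936
6^14 = (6^7)^2 = 279936^2 = 78364164096
6^28 = (6^14)^2 = 78364164096^2 = 6140942214464815497216

Result: 6140942214464815497216
Multiplications needed: 6 (6 lines after 6^1)

6^28 = 6140942214464815497216. Using exponentiation by squaring, this requires 6 multiplications. The key idea: if the exponent is even, square the half-power; if odd, multiply by the base once.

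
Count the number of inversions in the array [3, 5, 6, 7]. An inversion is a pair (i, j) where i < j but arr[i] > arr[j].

Finding inversions in [3, 5, 6, 7]:


Total inversions: 0

The array has 0 inversions. It is already sorted.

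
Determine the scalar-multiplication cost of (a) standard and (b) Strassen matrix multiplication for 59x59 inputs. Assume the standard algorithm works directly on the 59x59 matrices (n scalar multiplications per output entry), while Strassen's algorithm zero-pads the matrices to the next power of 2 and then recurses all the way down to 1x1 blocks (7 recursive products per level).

Matrix multiplication for 59x59 matrices:

Strassen's algorithm requires power-of-2 dimensions. Pad 59x59 to 64x64 (next power of 2).

Standard algorithm: 59^3 = 205379 multiplications
Strassen's algorithm: 7^(log2(64)) = 7^6 = 117649 multiplications
Savings: 205379 - 117649 = 87730 multiplications

Standard: 205379 multiplications (59^3). Strassen: 117649 multiplications (7^6, after padding to 64x64). Strassen reduces 8 recursive multiplications to 7 at each level.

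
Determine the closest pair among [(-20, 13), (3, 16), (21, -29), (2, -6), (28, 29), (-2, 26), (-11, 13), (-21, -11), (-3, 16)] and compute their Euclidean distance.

Computing all pairwise distances among 9 points:

d((-20, 13), (3, 16)) = 23.1948
d((-20, 13), (21, -29)) = 58.6941
d((-20, 13), (2, -6)) = 29.0689
d((-20, 13), (28, 29)) = 50.5964
d((-20, 13), (-2, 26)) = 22.2036
d((-20, 13), (-11, 13)) = 9.0
d((-20, 13), (-21, -11)) = 24.0208
d((-20, 13), (-3, 16)) = 17.2627
d((3, 16), (21, -29)) = 48.4665
d((3, 16), (2, -6)) = 22.0227
d((3, 16), (28, 29)) = 28.178
d((3, 16), (-2, 26)) = 11.1803
d((3, 16), (-11, 13)) = 14.3178
d((3, 16), (-21, -11)) = 36.1248
d((3, 16), (-3, 16)) = 6.0 <-- minimum
d((21, -29), (2, -6)) = 29.8329
d((21, -29), (28, 29)) = 58.4209
d((21, -29), (-2, 26)) = 59.6154
d((21, -29), (-11, 13)) = 52.8015
d((21, -29), (-21, -11)) = 45.6946
d((21, -29), (-3, 16)) = 51.0
d((2, -6), (28, 29)) = 43.6005
d((2, -6), (-2, 26)) = 32.249
d((2, -6), (-11, 13)) = 23.0217
d((2, -6), (-21, -11)) = 23.5372
d((2, -6), (-3, 16)) = 22.561
d((28, 29), (-2, 26)) = 30.1496
d((28, 29), (-11, 13)) = 42.1545
d((28, 29), (-21, -11)) = 63.2535
d((28, 29), (-3, 16)) = 33.6155
d((-2, 26), (-11, 13)) = 15.8114
d((-2, 26), (-21, -11)) = 41.5933
d((-2, 26), (-3, 16)) = 10.0499
d((-11, 13), (-21, -11)) = 26.0
d((-11, 13), (-3, 16)) = 8.544
d((-21, -11), (-3, 16)) = 32.45

Closest pair: (3, 16) and (-3, 16) with distance 6.0

The closest pair is (3, 16) and (-3, 16) with Euclidean distance 6.0. For 9 points, brute-force pairwise comparison is shown above. For large n, the divide-and-conquer algorithm (sort by x, recurse on halves, check the dividing strip) achieves O(n log n).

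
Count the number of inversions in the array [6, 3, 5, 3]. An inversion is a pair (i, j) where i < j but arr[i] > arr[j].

Finding inversions in [6, 3, 5, 3]:

(0, 1): arr[0]=6 > arr[1]=3
(0, 2): arr[0]=6 > arr[2]=5
(0, 3): arr[0]=6 > arr[3]=3
(2, 3): arr[2]=5 > arr[3]=3

Total inversions: 4

The array has 4 inversion(s): (0,1), (0,2), (0,3), (2,3). Each pair (i,j) satisfies i < j and arr[i] > arr[j].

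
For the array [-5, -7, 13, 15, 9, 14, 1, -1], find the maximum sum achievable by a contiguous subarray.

Using Kadane's algorithm on [-5, -7, 13, 15, 9, 14, 1, -1]:

Scanning through the array:
Position 1 (value -7): max_ending_here = -7, max_so_far = -5
Position 2 (value 13): max_ending_here = 13, max_so_far = 13
Position 3 (value 15): max_ending_here = 28, max_so_far = 28
Position 4 (value 9): max_ending_here = 37, max_so_far = 37
Position 5 (value 14): max_ending_here = 51, max_so_far = 51
Position 6 (value 1): max_ending_here = 52, max_so_far = 52
Position 7 (value -1): max_ending_here = 51, max_so_far = 52

Maximum subarray: [13, 15, 9, 14, 1]
Maximum sum: 52

The maximum subarray is [13, 15, 9, 14, 1] with sum 52. This subarray runs from index 2 to index 6.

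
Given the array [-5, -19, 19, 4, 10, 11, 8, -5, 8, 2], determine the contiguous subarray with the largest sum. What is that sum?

Using Kadane's algorithm on [-5, -19, 19, 4, 10, 11, 8, -5, 8, 2]:

Scanning through the array:
Position 1 (value -19): max_ending_here = -19, max_so_far = -5
Position 2 (value 19): max_ending_here = 19, max_so_far = 19
Position 3 (value 4): max_ending_here = 23, max_so_far = 23
Position 4 (value 10): max_ending_here = 33, max_so_far = 33
Position 5 (value 11): max_ending_here = 44, max_so_far = 44
Position 6 (value 8): max_ending_here = 52, max_so_far = 52
Position 7 (value -5): max_ending_here = 47, max_so_far = 52
Position 8 (value 8): max_ending_here = 55, max_so_far = 55
Position 9 (value 2): max_ending_here = 57, max_so_far = 57

Maximum subarray: [19, 4, 10, 11, 8, -5, 8, 2]
Maximum sum: 57

The maximum subarray is [19, 4, 10, 11, 8, -5, 8, 2] with sum 57. This subarray runs from index 2 to index 9.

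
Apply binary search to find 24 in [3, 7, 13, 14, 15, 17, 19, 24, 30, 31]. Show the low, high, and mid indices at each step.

Binary search for 24 in [3, 7, 13, 14, 15, 17, 19, 24, 30, 31]:

lo=0, hi=9, mid=4, arr[mid]=15 -> 15 < 24, search right half
lo=5, hi=9, mid=7, arr[mid]=24 -> Found target at index 7!

Binary search finds 24 at index 7 after 2 comparisons. The search repeatedly halves the search space by comparing with the middle element.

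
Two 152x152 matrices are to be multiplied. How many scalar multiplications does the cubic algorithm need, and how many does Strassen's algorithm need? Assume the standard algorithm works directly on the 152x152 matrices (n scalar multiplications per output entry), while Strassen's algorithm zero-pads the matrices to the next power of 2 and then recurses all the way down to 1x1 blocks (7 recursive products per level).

Matrix multiplication for 152x152 matrices:

Strassen's algorithm requires power-of-2 dimensions. Pad 152x152 to 256x256 (next power of 2).

Standard algorithm: 152^3 = 3511808 multiplications
Strassen's algorithm: 7^(log2(256)) = 7^8 = 5764801 multiplications
Difference: 3511808 - 5764801 = -2252993 (Strassen uses MORE here due to padding overhead — for small or just-over-power-of-2 n, padding can outweigh the per-level savings)

Standard: 3511808 multiplications (152^3). Strassen: 5764801 multiplications (7^8, after padding to 256x256). Strassen reduces 8 recursive multiplications to 7 at each level.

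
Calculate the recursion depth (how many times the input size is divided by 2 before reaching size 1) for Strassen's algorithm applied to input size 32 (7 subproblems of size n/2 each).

For divide and conquer with division factor 2:

Problem sizes at each level:
Level 0: 32
Level 1: 16
Level 2: 8
Level 3: 4
Level 4: 2
Level 5: 1

The root is level 0 and the size-1 base case is level 5 (the tree spans levels 0 through 5, i.e. 6 levels counting the root), so the depth is the number of divisions: log_2(32) = 5

The recursion tree depth is log_2(32) = 5. At each level, the problem size is divided by 2, so it takes 5 divisions to reduce to a base case of size 1. The algorithm makes 7 recursive calls at each level.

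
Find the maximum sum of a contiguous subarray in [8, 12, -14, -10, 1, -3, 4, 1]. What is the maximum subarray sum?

Using Kadane's algorithm on [8, 12, -14, -10, 1, -3, 4, 1]:

Scanning through the array:
Position 1 (value 12): max_ending_here = 20, max_so_far = 20
Position 2 (value -14): max_ending_here = 6, max_so_far = 20
Position 3 (value -10): max_ending_here = -4, max_so_far = 20
Position 4 (value 1): max_ending_here = 1, max_so_far = 20
Position 5 (value -3): max_ending_here = -2, max_so_far = 20
Position 6 (value 4): max_ending_here = 4, max_so_far = 20
Position 7 (value 1): max_ending_here = 5, max_so_far = 20

Maximum subarray: [8, 12]
Maximum sum: 20

The maximum subarray is [8, 12] with sum 20. This subarray runs from index 0 to index 1.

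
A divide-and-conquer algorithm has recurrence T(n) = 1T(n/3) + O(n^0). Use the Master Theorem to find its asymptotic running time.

Master Theorem for T(n) = 1T(n/3) + O(n^0):

a = 1, b = 3, c = 0
log_b(a) = log_3(1) = 0.0000

Case 2: c = 0 = log_3(1) = 0.0000
T(n) = O(n^0 log n) = O(log n)

For T(n) = 1T(n/3) + O(n^0): log_3(1) = 0.0000. This is Case 2 of the Master Theorem (c = log_b(a), equal work at all levels), giving O(log n).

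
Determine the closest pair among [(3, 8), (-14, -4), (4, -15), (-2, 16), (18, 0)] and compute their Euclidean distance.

Computing all pairwise distances among 5 points:

d((3, 8), (-14, -4)) = 20.8087
d((3, 8), (4, -15)) = 23.0217
d((3, 8), (-2, 16)) = 9.434 <-- minimum
d((3, 8), (18, 0)) = 17.0
d((-14, -4), (4, -15)) = 21.095
d((-14, -4), (-2, 16)) = 23.3238
d((-14, -4), (18, 0)) = 32.249
d((4, -15), (-2, 16)) = 31.5753
d((4, -15), (18, 0)) = 20.5183
d((-2, 16), (18, 0)) = 25.6125

Closest pair: (3, 8) and (-2, 16) with distance 9.434

The closest pair is (3, 8) and (-2, 16) with Euclidean distance 9.434. For 5 points, brute-force pairwise comparison is shown above. For large n, the divide-and-conquer algorithm (sort by x, recurse on halves, check the dividing strip) achieves O(n log n).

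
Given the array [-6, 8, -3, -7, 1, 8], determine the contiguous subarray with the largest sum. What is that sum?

Using Kadane's algorithm on [-6, 8, -3, -7, 1, 8]:

Scanning through the array:
Position 1 (value 8): max_ending_here = 8, max_so_far = 8
Position 2 (value -3): max_ending_here = 5, max_so_far = 8
Position 3 (value -7): max_ending_here = -2, max_so_far = 8
Position 4 (value 1): max_ending_here = 1, max_so_far = 8
Position 5 (value 8): max_ending_here = 9, max_so_far = 9

Maximum subarray: [1, 8]
Maximum sum: 9

The maximum subarray is [1, 8] with sum 9. This subarray runs from index 4 to index 5.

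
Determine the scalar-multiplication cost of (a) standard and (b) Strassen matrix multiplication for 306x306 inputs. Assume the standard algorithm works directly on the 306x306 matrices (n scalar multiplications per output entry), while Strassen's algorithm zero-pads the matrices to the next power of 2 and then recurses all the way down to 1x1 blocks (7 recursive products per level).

Matrix multiplication for 306x306 matrices:

Strassen's algorithm requires power-of-2 dimensions. Pad 306x306 to 512x512 (next power of 2).

Standard algorithm: 306^3 = 28652616 multiplications
Strassen's algorithm: 7^(log2(512)) = 7^9 = 40353607 multiplications
Difference: 28652616 - 40353607 = -11700991 (Strassen uses MORE here due to padding overhead — for small or just-over-power-of-2 n, padding can outweigh the per-level savings)

Standard: 28652616 multiplications (306^3). Strassen: 40353607 multiplications (7^9, after padding to 512x512). Strassen reduces 8 recursive multiplications to 7 at each level.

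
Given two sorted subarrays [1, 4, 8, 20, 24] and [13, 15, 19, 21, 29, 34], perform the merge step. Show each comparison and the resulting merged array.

Merging process:

Compare 1 vs 13: take 1 from left. Merged: [1]
Compare 4 vs 13: take 4 from left. Merged: [1, 4]
Compare 8 vs 13: take 8 from left. Merged: [1, 4, 8]
Compare 20 vs 13: take 13 from right. Merged: [1, 4, 8, 13]
Compare 20 vs 15: take 15 from right. Merged: [1, 4, 8, 13, 15]
Compare 20 vs 19: take 19 from right. Merged: [1, 4, 8, 13, 15, 19]
Compare 20 vs 21: take 20 from left. Merged: [1, 4, 8, 13, 15, 19, 20]
Compare 24 vs 21: take 21 from right. Merged: [1, 4, 8, 13, 15, 19, 20, 21]
Compare 24 vs 29: take 24 from left. Merged: [1, 4, 8, 13, 15, 19, 20, 21, 24]
Append remaining from right: [29, 34]. Merged: [1, 4, 8, 13, 15, 19, 20, 21, 24, 29, 34]

Final merged array: [1, 4, 8, 13, 15, 19, 20, 21, 24, 29, 34]
Total comparisons: 9

The merged array is [1, 4, 8, 13, 15, 19, 20, 21, 24, 29, 34], requiring 9 comparisons. The merge step runs in O(n) time where n is the total number of elements.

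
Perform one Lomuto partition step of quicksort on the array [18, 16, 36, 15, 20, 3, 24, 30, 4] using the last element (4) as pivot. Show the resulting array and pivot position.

Lomuto partition with pivot = 4:

Initial array: [18, 16, 36, 15, 20, 3, 24, 30, 4]

arr[0]=18 > 4: no swap
arr[1]=16 > 4: no swap
arr[2]=36 > 4: no swap
arr[3]=15 > 4: no swap
arr[4]=20 > 4: no swap
arr[5]=3 <= 4: swap with position 0, array becomes [3, 16, 36, 15, 20, 18, 24, 30, 4]
arr[6]=24 > 4: no swap
arr[7]=30 > 4: no swap

Place pivot at position 1: [3, 4, 36, 15, 20, 18, 24, 30, 16]
Pivot position: 1

After partitioning with pivot 4, the array becomes [3, 4, 36, 15, 20, 18, 24, 30, 16]. The pivot is placed at index 1. All elements to the left of the pivot are <= 4, and all elements to the right are > 4.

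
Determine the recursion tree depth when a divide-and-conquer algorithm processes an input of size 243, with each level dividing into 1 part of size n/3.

For divide and conquer with division factor 3:

Problem sizes at each level:
Level 0: 243
Level 1: 81
Level 2: 27
Level 3: 9
Level 4: 3
Level 5: 1

The root is level 0 and the size-1 base case is level 5 (the tree spans levels 0 through 5, i.e. 6 levels counting the root), so the depth is the number of divisions: log_3(243) = 5

The recursion tree depth is log_3(243) = 5. At each level, the problem size is divided by 3, so it takes 5 divisions to reduce to a base case of size 1. The algorithm makes 1 recursive call at each level.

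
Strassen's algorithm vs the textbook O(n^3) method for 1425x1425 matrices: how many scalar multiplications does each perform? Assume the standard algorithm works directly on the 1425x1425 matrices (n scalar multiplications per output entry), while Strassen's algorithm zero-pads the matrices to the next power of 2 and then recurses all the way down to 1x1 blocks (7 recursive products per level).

Matrix multiplication for 1425x1425 matrices:

Strassen's algorithm requires power-of-2 dimensions. Pad 1425x1425 to 2048x2048 (next power of 2).

Standard algorithm: 1425^3 = 2893640625 multiplications
Strassen's algorithm: 7^(log2(2048)) = 7^11 = 1977326743 multiplications
Savings: 2893640625 - 1977326743 = 916313882 multiplications

Standard: 2893640625 multiplications (1425^3). Strassen: 1977326743 multiplications (7^11, after padding to 2048x2048). Strassen reduces 8 recursive multiplications to 7 at each level.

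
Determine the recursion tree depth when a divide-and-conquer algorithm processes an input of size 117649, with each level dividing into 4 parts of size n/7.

For divide and conquer with division factor 7:

Problem sizes at each level:
Level 0: 117649
Level 1: 16807
Level 2: 2401
Level 3: 343
Level 4: 49
Level 5: 7
Level 6: 1

The root is level 0 and the size-1 base case is level 6 (the tree spans levels 0 through 6, i.e. 7 levels counting the root), so the depth is the number of divisions: log_7(117649) = 6

The recursion tree depth is log_7(117649) = 6. At each level, the problem size is divided by 7, so it takes 6 divisions to reduce to a base case of size 1. The algorithm makes 4 recursive calls at each level.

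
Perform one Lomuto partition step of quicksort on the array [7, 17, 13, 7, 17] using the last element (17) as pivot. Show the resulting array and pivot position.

Lomuto partition with pivot = 17:

Initial array: [7, 17, 13, 7, 17]

arr[0]=7 <= 17: swap with position 0, array becomes [7, 17, 13, 7, 17]
arr[1]=17 <= 17: swap with position 1, array becomes [7, 17, 13, 7, 17]
arr[2]=13 <= 17: swap with position 2, array becomes [7, 17, 13, 7, 17]
arr[3]=7 <= 17: swap with position 3, array becomes [7, 17, 13, 7, 17]

Place pivot at position 4: [7, 17, 13, 7, 17]
Pivot position: 4

After partitioning with pivot 17, the array becomes [7, 17, 13, 7, 17]. The pivot is placed at index 4. All elements to the left of the pivot are <= 17, and all elements to the right are > 17.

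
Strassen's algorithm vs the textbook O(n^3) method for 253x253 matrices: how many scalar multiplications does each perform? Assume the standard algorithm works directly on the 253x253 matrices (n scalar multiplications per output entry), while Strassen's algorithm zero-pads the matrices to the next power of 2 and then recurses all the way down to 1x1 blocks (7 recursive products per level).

Matrix multiplication for 253x253 matrices:

Strassen's algorithm requires power-of-2 dimensions. Pad 253x253 to 256x256 (next power of 2).

Standard algorithm: 253^3 = 16194277 multiplications
Strassen's algorithm: 7^(log2(256)) = 7^8 = 5764801 multiplications
Savings: 16194277 - 5764801 = 10429476 multiplications

Standard: 16194277 multiplications (253^3). Strassen: 5764801 multiplications (7^8, after padding to 256x256). Strassen reduces 8 recursive multiplications to 7 at each level.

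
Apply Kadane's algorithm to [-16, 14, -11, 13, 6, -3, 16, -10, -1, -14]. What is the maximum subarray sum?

Using Kadane's algorithm on [-16, 14, -11, 13, 6, -3, 16, -10, -1, -14]:

Scanning through the array:
Position 1 (value 14): max_ending_here = 14, max_so_far = 14
Position 2 (value -11): max_ending_here = 3, max_so_far = 14
Position 3 (value 13): max_ending_here = 16, max_so_far = 16
Position 4 (value 6): max_ending_here = 22, max_so_far = 22
Position 5 (value -3): max_ending_here = 19, max_so_far = 22
Position 6 (value 16): max_ending_here = 35, max_so_far = 35
Position 7 (value -10): max_ending_here = 25, max_so_far = 35
Position 8 (value -1): max_ending_here = 24, max_so_far = 35
Position 9 (value -14): max_ending_here = 10, max_so_far = 35

Maximum subarray: [14, -11, 13, 6, -3, 16]
Maximum sum: 35

The maximum subarray is [14, -11, 13, 6, -3, 16] with sum 35. This subarray runs from index 1 to index 6.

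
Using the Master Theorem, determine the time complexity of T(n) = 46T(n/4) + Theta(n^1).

Master Theorem for T(n) = 46T(n/4) + O(n^1):

a = 46, b = 4, c = 1
log_b(a) = log_4(46) = 2.7618

Case 1: c = 1 < log_4(46) = 2.7618
T(n) = O(n^(log_4 46))

For T(n) = 46T(n/4) + O(n^1): log_4(46) = 2.7618. This is Case 1 of the Master Theorem (c < log_b(a), work dominated by leaves), giving O(n^(log_4 46)).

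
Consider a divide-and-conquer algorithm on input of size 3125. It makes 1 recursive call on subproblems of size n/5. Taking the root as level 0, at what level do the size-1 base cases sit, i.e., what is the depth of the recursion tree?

For divide and conquer with division factor 5:

Problem sizes at each level:
Level 0: 3125
Level 1: 625
Level 2: 125
Level 3: 25
Level 4: 5
Level 5: 1

The root is level 0 and the size-1 base case is level 5 (the tree spans levels 0 through 5, i.e. 6 levels counting the root), so the depth is the number of divisions: log_5(3125) = 5

The recursion tree depth is log_5(3125) = 5. At each level, the problem size is divided by 5, so it takes 5 divisions to reduce to a base case of size 1. The algorithm makes 1 recursive call at each level.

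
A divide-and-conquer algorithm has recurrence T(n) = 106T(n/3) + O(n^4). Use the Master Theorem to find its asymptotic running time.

Master Theorem for T(n) = 106T(n/3) + O(n^4):

a = 106, b = 3, c = 4
log_b(a) = log_3(106) = 4.2448

Case 1: c = 4 < log_3(106) = 4.2448
T(n) = O(n^(log_3 106))

For T(n) = 106T(n/3) + O(n^4): log_3(106) = 4.2448. This is Case 1 of the Master Theorem (c < log_b(a), work dominated by leaves), giving O(n^(log_3 106)).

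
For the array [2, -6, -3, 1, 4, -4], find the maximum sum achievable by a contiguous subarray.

Using Kadane's algorithm on [2, -6, -3, 1, 4, -4]:

Scanning through the array:
Position 1 (value -6): max_ending_here = -4, max_so_far = 2
Position 2 (value -3): max_ending_here = -3, max_so_far = 2
Position 3 (value 1): max_ending_here = 1, max_so_far = 2
Position 4 (value 4): max_ending_here = 5, max_so_far = 5
Position 5 (value -4): max_ending_here = 1, max_so_far = 5

Maximum subarray: [1, 4]
Maximum sum: 5

The maximum subarray is [1, 4] with sum 5. This subarray runs from index 3 to index 4.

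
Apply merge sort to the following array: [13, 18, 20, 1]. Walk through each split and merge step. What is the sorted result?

Merge sort trace:

Split: [13, 18, 20, 1] -> [13, 18] and [20, 1]
  Split: [13, 18] -> [13] and [18]
  Merge: [13] + [18] -> [13, 18]
  Split: [20, 1] -> [20] and [1]
  Merge: [20] + [1] -> [1, 20]
Merge: [13, 18] + [1, 20] -> [1, 13, 18, 20]

Final sorted array: [1, 13, 18, 20]

The merge sort proceeds by recursively splitting the array and merging sorted halves.
After all merges, the sorted array is [1, 13, 18, 20].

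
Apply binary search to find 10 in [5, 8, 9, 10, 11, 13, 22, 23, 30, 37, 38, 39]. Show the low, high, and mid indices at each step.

Binary search for 10 in [5, 8, 9, 10, 11, 13, 22, 23, 30, 37, 38, 39]:

lo=0, hi=11, mid=5, arr[mid]=13 -> 13 > 10, search left half
lo=0, hi=4, mid=2, arr[mid]=9 -> 9 < 10, search right half
lo=3, hi=4, mid=3, arr[mid]=10 -> Found target at index 3!

Binary search finds 10 at index 3 after 3 comparisons. The search repeatedly halves the search space by comparing with the middle element.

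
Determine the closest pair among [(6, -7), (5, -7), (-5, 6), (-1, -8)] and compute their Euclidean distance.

Computing all pairwise distances among 4 points:

d((6, -7), (5, -7)) = 1.0 <-- minimum
d((6, -7), (-5, 6)) = 17.0294
d((6, -7), (-1, -8)) = 7.0711
d((5, -7), (-5, 6)) = 16.4012
d((5, -7), (-1, -8)) = 6.0828
d((-5, 6), (-1, -8)) = 14.5602

Closest pair: (6, -7) and (5, -7) with distance 1.0

The closest pair is (6, -7) and (5, -7) with Euclidean distance 1.0. For 4 points, brute-force pairwise comparison is shown above. For large n, the divide-and-conquer algorithm (sort by x, recurse on halves, check the dividing strip) achieves O(n log n).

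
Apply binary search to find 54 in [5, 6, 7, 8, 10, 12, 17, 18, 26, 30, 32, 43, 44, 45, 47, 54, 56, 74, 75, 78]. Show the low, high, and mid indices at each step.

Binary search for 54 in [5, 6, 7, 8, 10, 12, 17, 18, 26, 30, 32, 43, 44, 45, 47, 54, 56, 74, 75, 78]:

lo=0, hi=19, mid=9, arr[mid]=30 -> 30 < 54, search right half
lo=10, hi=19, mid=14, arr[mid]=47 -> 47 < 54, search right half
lo=15, hi=19, mid=17, arr[mid]=74 -> 74 > 54, search left half
lo=15, hi=16, mid=15, arr[mid]=54 -> Found target at index 15!

Binary search finds 54 at index 15 after 4 comparisons. The search repeatedly halves the search space by comparing with the middle element.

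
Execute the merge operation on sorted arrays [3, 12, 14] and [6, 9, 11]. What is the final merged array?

Merging process:

Compare 3 vs 6: take 3 from left. Merged: [3]
Compare 12 vs 6: take 6 from right. Merged: [3, 6]
Compare 12 vs 9: take 9 from right. Merged: [3, 6, 9]
Compare 12 vs 11: take 11 from right. Merged: [3, 6, 9, 11]
Append remaining from left: [12, 14]. Merged: [3, 6, 9, 11, 12, 14]

Final merged array: [3, 6, 9, 11, 12, 14]
Total comparisons: 4

The merged array is [3, 6, 9, 11, 12, 14], requiring 4 comparisons. The merge step runs in O(n) time where n is the total number of elements.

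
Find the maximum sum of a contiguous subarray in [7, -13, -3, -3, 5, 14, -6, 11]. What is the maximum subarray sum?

Using Kadane's algorithm on [7, -13, -3, -3, 5, 14, -6, 11]:

Scanning through the array:
Position 1 (value -13): max_ending_here = -6, max_so_far = 7
Position 2 (value -3): max_ending_here = -3, max_so_far = 7
Position 3 (value -3): max_ending_here = -3, max_so_far = 7
Position 4 (value 5): max_ending_here = 5, max_so_far = 7
Position 5 (value 14): max_ending_here = 19, max_so_far = 19
Position 6 (value -6): max_ending_here = 13, max_so_far = 19
Position 7 (value 11): max_ending_here = 24, max_so_far = 24

Maximum subarray: [5, 14, -6, 11]
Maximum sum: 24

The maximum subarray is [5, 14, -6, 11] with sum 24. This subarray runs from index 4 to index 7.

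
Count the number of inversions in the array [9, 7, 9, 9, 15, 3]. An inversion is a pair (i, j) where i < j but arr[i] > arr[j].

Finding inversions in [9, 7, 9, 9, 15, 3]:

(0, 1): arr[0]=9 > arr[1]=7
(0, 5): arr[0]=9 > arr[5]=3
(1, 5): arr[1]=7 > arr[5]=3
(2, 5): arr[2]=9 > arr[5]=3
(3, 5): arr[3]=9 > arr[5]=3
(4, 5): arr[4]=15 > arr[5]=3

Total inversions: 6

The array has 6 inversion(s): (0,1), (0,5), (1,5), (2,5), (3,5), (4,5). Each pair (i,j) satisfies i < j and arr[i] > arr[j].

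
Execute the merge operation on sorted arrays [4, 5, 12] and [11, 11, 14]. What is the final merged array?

Merging process:

Compare 4 vs 11: take 4 from left. Merged: [4]
Compare 5 vs 11: take 5 from left. Merged: [4, 5]
Compare 12 vs 11: take 11 from right. Merged: [4, 5, 11]
Compare 12 vs 11: take 11 from right. Merged: [4, 5, 11, 11]
Compare 12 vs 14: take 12 from left. Merged: [4, 5, 11, 11, 12]
Append remaining from right: [14]. Merged: [4, 5, 11, 11, 12, 14]

Final merged array: [4, 5, 11, 11, 12, 14]
Total comparisons: 5

The merged array is [4, 5, 11, 11, 12, 14], requiring 5 comparisons. The merge step runs in O(n) time where n is the total number of elements.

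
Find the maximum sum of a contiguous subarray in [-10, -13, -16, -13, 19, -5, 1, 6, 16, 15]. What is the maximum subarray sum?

Using Kadane's algorithm on [-10, -13, -16, -13, 19, -5, 1, 6, 16, 15]:

Scanning through the array:
Position 1 (value -13): max_ending_here = -13, max_so_far = -10
Position 2 (value -16): max_ending_here = -16, max_so_far = -10
Position 3 (value -13): max_ending_here = -13, max_so_far = -10
Position 4 (value 19): max_ending_here = 19, max_so_far = 19
Position 5 (value -5): max_ending_here = 14, max_so_far = 19
Position 6 (value 1): max_ending_here = 15, max_so_far = 19
Position 7 (value 6): max_ending_here = 21, max_so_far = 21
Position 8 (value 16): max_ending_here = 37, max_so_far = 37
Position 9 (value 15): max_ending_here = 52, max_so_far = 52

Maximum subarray: [19, -5, 1, 6, 16, 15]
Maximum sum: 52

The maximum subarray is [19, -5, 1, 6, 16, 15] with sum 52. This subarray runs from index 4 to index 9.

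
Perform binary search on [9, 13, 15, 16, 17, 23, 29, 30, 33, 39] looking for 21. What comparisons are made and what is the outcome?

Binary search for 21 in [9, 13, 15, 16, 17, 23, 29, 30, 33, 39]:

lo=0, hi=9, mid=4, arr[mid]=17 -> 17 < 21, search right half
lo=5, hi=9, mid=7, arr[mid]=30 -> 30 > 21, search left half
lo=5, hi=6, mid=5, arr[mid]=23 -> 23 > 21, search left half
lo=5 > hi=4, target 21 not found

Binary search determines that 21 is not in the array after 3 comparisons. The search space was exhausted without finding the target.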